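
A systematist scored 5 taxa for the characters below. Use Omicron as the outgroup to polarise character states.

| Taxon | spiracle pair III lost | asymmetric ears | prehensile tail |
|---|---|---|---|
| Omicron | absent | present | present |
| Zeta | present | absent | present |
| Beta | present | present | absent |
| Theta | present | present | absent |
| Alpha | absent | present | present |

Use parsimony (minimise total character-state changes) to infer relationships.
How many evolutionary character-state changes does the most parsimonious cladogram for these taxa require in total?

3

Character polarity is set by the outgroup: the derived state is whichever differs from the outgroup's state, so for asymmetric ears, prehensile tail the derived state is 'absent', and for the remaining characters it is 'present'.
Only Beta, Theta, and Zeta show the derived state 'present' for spiracle pair III lost, supporting them as a clade.
asymmetric ears (derived state 'absent') is unique to Zeta (autapomorphy; uninformative for grouping).
Only Beta and Theta show the derived state 'absent' for prehensile tail, supporting them as a clade.
Most parsimonious ingroup topology: ((Zeta,(Beta,Theta)),Alpha).
Changes per character on this tree: spiracle pair III lost: 1; asymmetric ears: 1; prehensile tail: 1.
Total = 3.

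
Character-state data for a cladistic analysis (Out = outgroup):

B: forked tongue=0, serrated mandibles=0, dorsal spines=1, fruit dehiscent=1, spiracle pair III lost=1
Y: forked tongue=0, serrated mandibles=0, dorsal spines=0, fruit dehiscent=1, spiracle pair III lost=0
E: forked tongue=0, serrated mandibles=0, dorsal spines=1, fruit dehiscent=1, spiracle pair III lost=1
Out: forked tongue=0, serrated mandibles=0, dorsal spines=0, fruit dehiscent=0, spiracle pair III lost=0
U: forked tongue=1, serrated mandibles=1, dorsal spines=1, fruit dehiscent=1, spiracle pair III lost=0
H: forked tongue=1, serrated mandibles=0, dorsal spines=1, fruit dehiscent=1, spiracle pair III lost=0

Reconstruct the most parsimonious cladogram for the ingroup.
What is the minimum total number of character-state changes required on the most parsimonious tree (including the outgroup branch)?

The outgroup has state '0' for every character, so '1' is the derived state throughout.
forked tongue: derived state '1' in H and U only — synapomorphy for {H, U}.
serrated mandibles: derived state '1' in U only — an autapomorphy, so it tells us nothing about relationships among taxa.
dorsal spines (derived state '1') is shared by B, E, H, and U — a synapomorphy uniting that clade.
All ingroup taxa share the derived state '1' for fruit dehiscent; it defines the ingroup but does not resolve relationships within it.
Only B and E show the derived state '1' for spiracle pair III lost, supporting them as a clade.
Most parsimonious ingroup topology: (((B,E),(U,H)),Y).
Changes per character on this tree: forked tongue: 1; serrated mandibles: 1; dorsal spines: 1; fruit dehiscent: 1; spiracle pair III lost: 1.
Total = 5.

5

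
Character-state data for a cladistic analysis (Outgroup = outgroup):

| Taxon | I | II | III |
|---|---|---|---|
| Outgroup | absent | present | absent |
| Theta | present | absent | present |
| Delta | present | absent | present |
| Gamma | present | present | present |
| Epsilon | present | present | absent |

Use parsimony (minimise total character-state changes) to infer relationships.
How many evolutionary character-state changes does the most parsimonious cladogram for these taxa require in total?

Character polarity is set by the outgroup: the derived state is whichever differs from the outgroup's state, so for II the derived state is 'absent', and for the remaining characters it is 'present'.
All ingroup taxa share the derived state 'present' for I; it defines the ingroup but does not resolve relationships within it.
Only Delta and Theta show the derived state 'absent' for II, supporting them as a clade.
Only Delta, Gamma, and Theta show the derived state 'present' for III, supporting them as a clade.
Most parsimonious ingroup topology: (((Theta,Delta),Gamma),Epsilon).
Changes per character on this tree: I: 1; II: 1; III: 1.
Total = 3.

3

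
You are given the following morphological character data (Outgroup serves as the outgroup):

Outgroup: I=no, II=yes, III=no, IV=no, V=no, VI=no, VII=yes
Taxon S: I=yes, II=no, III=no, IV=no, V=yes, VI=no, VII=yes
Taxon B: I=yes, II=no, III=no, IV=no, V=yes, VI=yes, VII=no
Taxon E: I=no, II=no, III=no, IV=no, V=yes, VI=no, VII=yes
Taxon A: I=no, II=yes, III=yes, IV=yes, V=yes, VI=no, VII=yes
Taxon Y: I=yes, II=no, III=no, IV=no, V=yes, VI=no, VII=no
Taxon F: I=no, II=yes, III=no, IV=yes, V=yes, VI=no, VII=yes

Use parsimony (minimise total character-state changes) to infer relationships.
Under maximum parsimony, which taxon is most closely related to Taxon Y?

Taxon B

Character polarity is set by the outgroup: the derived state is whichever differs from the outgroup's state, so for II, VII the derived state is 'no', and for the remaining characters it is 'yes'.
Only Taxon B, Taxon S, and Taxon Y show the derived state 'yes' for I, supporting them as a clade.
II (derived state 'no') is shared by Taxon B, Taxon E, Taxon S, and Taxon Y — a synapomorphy uniting that clade.
III (derived state 'yes') is unique to Taxon A (autapomorphy; uninformative for grouping).
IV (derived state 'yes') is shared by Taxon A and Taxon F — a synapomorphy uniting that clade.
V (derived state 'yes') is shared by all ingroup taxa — unites the whole ingroup.
VI (derived state 'yes') is unique to Taxon B (autapomorphy; uninformative for grouping).
VII (derived state 'no') is shared by Taxon B and Taxon Y — a synapomorphy uniting that clade.
Most parsimonious ingroup topology: (((Taxon S,(Taxon B,Taxon Y)),Taxon E),(Taxon A,Taxon F)).
Taxon Y and Taxon B form a cherry on this tree, so they are sister taxa.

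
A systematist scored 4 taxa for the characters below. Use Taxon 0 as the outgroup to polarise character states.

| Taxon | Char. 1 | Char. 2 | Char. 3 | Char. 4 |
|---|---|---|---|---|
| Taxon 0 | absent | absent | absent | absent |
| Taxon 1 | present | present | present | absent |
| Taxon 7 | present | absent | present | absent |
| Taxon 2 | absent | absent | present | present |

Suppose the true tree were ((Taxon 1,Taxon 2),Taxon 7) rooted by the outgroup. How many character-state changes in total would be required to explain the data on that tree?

Map each character onto ((Taxon 1,Taxon 2),Taxon 7) (rooted by Taxon 0) and count the minimum state changes it requires (Fitch parsimony):
Char. 1: 2; Char. 2: 1; Char. 3: 1; Char. 4: 1.
Total tree length = 5.

5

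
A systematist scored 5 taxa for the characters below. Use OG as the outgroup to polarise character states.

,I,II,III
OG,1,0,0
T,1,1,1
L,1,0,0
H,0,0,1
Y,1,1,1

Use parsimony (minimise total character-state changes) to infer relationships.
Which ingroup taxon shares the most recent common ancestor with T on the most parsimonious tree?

Character polarity is set by the outgroup: the derived state is whichever differs from the outgroup's state, so for I the derived state is '0', and for the remaining characters it is '1'.
I (derived state '0') is unique to H (autapomorphy; uninformative for grouping).
Only T and Y show the derived state '1' for II, supporting them as a clade.
III (derived state '1') is shared by H, T, and Y — a synapomorphy uniting that clade.
Most parsimonious ingroup topology: (((T,Y),H),L).
T and Y form a cherry on this tree, so they are sister taxa.

Y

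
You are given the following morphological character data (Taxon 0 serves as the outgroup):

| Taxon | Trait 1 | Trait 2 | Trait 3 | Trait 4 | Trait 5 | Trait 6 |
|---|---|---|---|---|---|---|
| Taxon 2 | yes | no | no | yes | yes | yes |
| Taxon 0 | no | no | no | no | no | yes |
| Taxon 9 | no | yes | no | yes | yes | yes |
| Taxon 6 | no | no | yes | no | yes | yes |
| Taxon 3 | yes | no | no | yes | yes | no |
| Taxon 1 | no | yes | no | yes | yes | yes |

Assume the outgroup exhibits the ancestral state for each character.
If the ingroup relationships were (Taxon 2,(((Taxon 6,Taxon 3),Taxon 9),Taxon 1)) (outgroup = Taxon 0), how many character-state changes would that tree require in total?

9

Map each character onto (Taxon 2,(((Taxon 6,Taxon 3),Taxon 9),Taxon 1)) (rooted by Taxon 0) and count the minimum state changes it requires (Fitch parsimony):
Trait 1: 2; Trait 2: 2; Trait 3: 1; Trait 4: 2; Trait 5: 1; Trait 6: 1.
Total tree length = 9.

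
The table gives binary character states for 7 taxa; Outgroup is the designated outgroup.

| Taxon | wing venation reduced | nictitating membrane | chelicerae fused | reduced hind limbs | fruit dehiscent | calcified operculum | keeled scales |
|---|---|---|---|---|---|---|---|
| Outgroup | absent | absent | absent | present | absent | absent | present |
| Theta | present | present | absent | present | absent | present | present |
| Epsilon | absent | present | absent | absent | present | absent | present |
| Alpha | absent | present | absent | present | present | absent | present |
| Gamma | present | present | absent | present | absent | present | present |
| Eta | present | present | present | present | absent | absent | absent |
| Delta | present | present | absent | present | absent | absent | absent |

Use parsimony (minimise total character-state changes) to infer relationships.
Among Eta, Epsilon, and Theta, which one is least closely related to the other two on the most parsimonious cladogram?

Epsilon

Character polarity is set by the outgroup: the derived state is whichever differs from the outgroup's state, so for reduced hind limbs, keeled scales the derived state is 'absent', and for the remaining characters it is 'present'.
wing venation reduced: derived state 'present' in Delta, Eta, Gamma, and Theta only — synapomorphy for {Delta, Eta, Gamma, Theta}.
All ingroup taxa share the derived state 'present' for nictitating membrane; it defines the ingroup but does not resolve relationships within it.
chelicerae fused: derived state 'present' in Eta only — an autapomorphy, so it tells us nothing about relationships among taxa.
reduced hind limbs (derived state 'absent') is unique to Epsilon (autapomorphy; uninformative for grouping).
Only Alpha and Epsilon show the derived state 'present' for fruit dehiscent, supporting them as a clade.
Only Gamma and Theta show the derived state 'present' for calcified operculum, supporting them as a clade.
Only Delta and Eta show the derived state 'absent' for keeled scales, supporting them as a clade.
Most parsimonious ingroup topology: (((Theta,Gamma),(Eta,Delta)),(Epsilon,Alpha)).
Theta and Eta share a more recent common ancestor with each other than either does with Epsilon, so Epsilon is the least closely related of the three.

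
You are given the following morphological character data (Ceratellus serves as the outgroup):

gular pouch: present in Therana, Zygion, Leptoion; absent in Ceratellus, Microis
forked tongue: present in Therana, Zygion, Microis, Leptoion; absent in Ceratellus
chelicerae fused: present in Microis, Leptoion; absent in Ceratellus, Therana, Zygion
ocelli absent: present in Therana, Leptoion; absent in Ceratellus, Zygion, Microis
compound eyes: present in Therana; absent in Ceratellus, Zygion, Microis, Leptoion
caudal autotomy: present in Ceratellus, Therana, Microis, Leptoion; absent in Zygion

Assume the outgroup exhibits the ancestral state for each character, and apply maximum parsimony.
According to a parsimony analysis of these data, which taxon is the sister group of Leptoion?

Character polarity is set by the outgroup: the derived state is whichever differs from the outgroup's state, so for caudal autotomy the derived state is 'absent', and for the remaining characters it is 'present'.
gular pouch (derived state 'present') is shared by Leptoion, Therana, and Zygion — a synapomorphy uniting that clade.
forked tongue (derived state 'present') is shared by all ingroup taxa — unites the whole ingroup.
chelicerae fused groups Leptoion and Microis, which is incompatible with the clades supported by the remaining characters; treating it as convergent (homoplasy) costs fewer steps than any alternative tree.
ocelli absent (derived state 'present') is shared by Leptoion and Therana — a synapomorphy uniting that clade.
compound eyes: derived state 'present' in Therana only — an autapomorphy, so it tells us nothing about relationships among taxa.
caudal autotomy (derived state 'absent') is unique to Zygion (autapomorphy; uninformative for grouping).
Most parsimonious ingroup topology: (((Therana,Leptoion),Zygion),Microis).
Leptoion and Therana form a cherry on this tree, so they are sister taxa.

Therana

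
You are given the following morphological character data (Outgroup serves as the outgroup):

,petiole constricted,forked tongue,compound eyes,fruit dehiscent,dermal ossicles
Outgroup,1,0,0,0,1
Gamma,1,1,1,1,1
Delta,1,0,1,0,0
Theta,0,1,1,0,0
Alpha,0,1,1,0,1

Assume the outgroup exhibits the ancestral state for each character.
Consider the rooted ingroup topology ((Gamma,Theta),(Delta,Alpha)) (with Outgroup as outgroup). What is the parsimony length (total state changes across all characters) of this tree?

Map each character onto ((Gamma,Theta),(Delta,Alpha)) (rooted by Outgroup) and count the minimum state changes it requires (Fitch parsimony):
petiole constricted: 2; forked tongue: 2; compound eyes: 1; fruit dehiscent: 1; dermal ossicles: 2.
Total tree length = 8.

8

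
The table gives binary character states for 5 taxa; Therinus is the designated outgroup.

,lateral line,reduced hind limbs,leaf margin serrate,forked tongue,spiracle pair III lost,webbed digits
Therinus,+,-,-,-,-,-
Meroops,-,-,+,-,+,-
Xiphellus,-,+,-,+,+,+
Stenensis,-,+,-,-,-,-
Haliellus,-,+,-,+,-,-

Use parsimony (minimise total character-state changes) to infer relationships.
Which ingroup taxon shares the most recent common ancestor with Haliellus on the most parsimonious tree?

Character polarity is set by the outgroup: the derived state is whichever differs from the outgroup's state, so for lateral line the derived state is '-', and for the remaining characters it is '+'.
lateral line (derived state '-') is shared by all ingroup taxa — unites the whole ingroup.
Only Haliellus, Stenensis, and Xiphellus show the derived state '+' for reduced hind limbs, supporting them as a clade.
leaf margin serrate: derived state '+' in Meroops only — an autapomorphy, so it tells us nothing about relationships among taxa.
forked tongue: derived state '+' in Haliellus and Xiphellus only — synapomorphy for {Haliellus, Xiphellus}.
spiracle pair III lost groups Meroops and Xiphellus, which is incompatible with the clades supported by the remaining characters; treating it as convergent (homoplasy) costs fewer steps than any alternative tree.
webbed digits: derived state '+' in Xiphellus only — an autapomorphy, so it tells us nothing about relationships among taxa.
Most parsimonious ingroup topology: (Meroops,((Xiphellus,Haliellus),Stenensis)).
Haliellus and Xiphellus form a cherry on this tree, so they are sister taxa.

Xiphellus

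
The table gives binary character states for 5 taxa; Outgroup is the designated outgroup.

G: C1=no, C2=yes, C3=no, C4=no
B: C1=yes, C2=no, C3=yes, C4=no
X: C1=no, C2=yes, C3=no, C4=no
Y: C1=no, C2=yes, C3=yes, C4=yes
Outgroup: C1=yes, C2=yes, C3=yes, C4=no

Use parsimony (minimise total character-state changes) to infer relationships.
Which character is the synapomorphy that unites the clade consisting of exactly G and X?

C3

Character polarity is set by the outgroup: the derived state is whichever differs from the outgroup's state, so for C1, C2, C3 the derived state is 'no', and for the remaining characters it is 'yes'.
C1 (derived state 'no') is shared by G, X, and Y — a synapomorphy uniting that clade.
C2: derived state 'no' in B only — an autapomorphy, so it tells us nothing about relationships among taxa.
C3 (derived state 'no') is shared by G and X — a synapomorphy uniting that clade.
C4: derived state 'yes' in Y only — an autapomorphy, so it tells us nothing about relationships among taxa.
Most parsimonious ingroup topology: (((G,X),Y),B).
The clade {G, X} is supported by C3: its derived state 'no' occurs in exactly those taxa and in no other taxon (including the outgroup).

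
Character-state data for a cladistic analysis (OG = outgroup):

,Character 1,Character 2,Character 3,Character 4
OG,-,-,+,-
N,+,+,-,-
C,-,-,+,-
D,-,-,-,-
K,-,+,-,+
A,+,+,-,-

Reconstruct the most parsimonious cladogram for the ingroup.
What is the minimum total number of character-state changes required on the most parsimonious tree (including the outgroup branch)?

Character polarity is set by the outgroup: the derived state is whichever differs from the outgroup's state, so for Character 3 the derived state is '-', and for the remaining characters it is '+'.
Character 1: derived state '+' in A and N only — synapomorphy for {A, N}.
Character 2 (derived state '+') is shared by A, K, and N — a synapomorphy uniting that clade.
Only A, D, K, and N show the derived state '-' for Character 3, supporting them as a clade.
Character 4 (derived state '+') is unique to K (autapomorphy; uninformative for grouping).
Most parsimonious ingroup topology: ((((N,A),K),D),C).
Changes per character on this tree: Character 1: 1; Character 2: 1; Character 3: 1; Character 4: 1.
Total = 4.

4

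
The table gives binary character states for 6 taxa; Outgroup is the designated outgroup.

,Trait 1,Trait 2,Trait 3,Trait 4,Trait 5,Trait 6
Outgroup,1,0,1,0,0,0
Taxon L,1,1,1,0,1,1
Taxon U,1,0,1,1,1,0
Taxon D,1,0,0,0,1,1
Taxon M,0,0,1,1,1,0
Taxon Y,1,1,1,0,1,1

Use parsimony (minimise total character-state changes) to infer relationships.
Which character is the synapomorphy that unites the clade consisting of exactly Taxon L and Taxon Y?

Character polarity is set by the outgroup: the derived state is whichever differs from the outgroup's state, so for Trait 1, Trait 3 the derived state is '0', and for the remaining characters it is '1'.
Trait 1 (derived state '0') is unique to Taxon M (autapomorphy; uninformative for grouping).
Only Taxon L and Taxon Y show the derived state '1' for Trait 2, supporting them as a clade.
Trait 3 (derived state '0') is unique to Taxon D (autapomorphy; uninformative for grouping).
Trait 4: derived state '1' in Taxon M and Taxon U only — synapomorphy for {Taxon M, Taxon U}.
Trait 5 (derived state '1') is shared by all ingroup taxa — unites the whole ingroup.
Trait 6: derived state '1' in Taxon D, Taxon L, and Taxon Y only — synapomorphy for {Taxon D, Taxon L, Taxon Y}.
Most parsimonious ingroup topology: (((Taxon L,Taxon Y),Taxon D),(Taxon U,Taxon M)).
The clade {Taxon L, Taxon Y} is supported by Trait 2: its derived state '1' occurs in exactly those taxa and in no other taxon (including the outgroup).

Trait 2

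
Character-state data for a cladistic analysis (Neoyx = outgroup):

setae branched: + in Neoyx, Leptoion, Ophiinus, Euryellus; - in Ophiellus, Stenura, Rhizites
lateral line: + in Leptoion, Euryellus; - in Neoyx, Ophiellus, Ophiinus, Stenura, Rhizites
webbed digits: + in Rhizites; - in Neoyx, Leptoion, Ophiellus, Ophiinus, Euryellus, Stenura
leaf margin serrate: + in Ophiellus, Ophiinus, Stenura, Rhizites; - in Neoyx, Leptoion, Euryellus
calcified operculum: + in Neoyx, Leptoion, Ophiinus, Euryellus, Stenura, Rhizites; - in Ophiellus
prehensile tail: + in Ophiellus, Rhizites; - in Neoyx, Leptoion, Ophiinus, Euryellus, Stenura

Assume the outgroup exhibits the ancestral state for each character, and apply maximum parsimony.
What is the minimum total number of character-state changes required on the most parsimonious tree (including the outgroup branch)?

6

Character polarity is set by the outgroup: the derived state is whichever differs from the outgroup's state, so for setae branched, calcified operculum the derived state is '-', and for the remaining characters it is '+'.
setae branched (derived state '-') is shared by Ophiellus, Rhizites, and Stenura — a synapomorphy uniting that clade.
lateral line: derived state '+' in Euryellus and Leptoion only — synapomorphy for {Euryellus, Leptoion}.
webbed digits: derived state '+' in Rhizites only — an autapomorphy, so it tells us nothing about relationships among taxa.
leaf margin serrate: derived state '+' in Ophiellus, Ophiinus, Rhizites, and Stenura only — synapomorphy for {Ophiellus, Ophiinus, Rhizites, Stenura}.
calcified operculum (derived state '-') is unique to Ophiellus (autapomorphy; uninformative for grouping).
prehensile tail (derived state '+') is shared by Ophiellus and Rhizites — a synapomorphy uniting that clade.
Most parsimonious ingroup topology: ((Leptoion,Euryellus),(((Ophiellus,Rhizites),Stenura),Ophiinus)).
Changes per character on this tree: setae branched: 1; lateral line: 1; webbed digits: 1; leaf margin serrate: 1; calcified operculum: 1; prehensile tail: 1.
Total = 6.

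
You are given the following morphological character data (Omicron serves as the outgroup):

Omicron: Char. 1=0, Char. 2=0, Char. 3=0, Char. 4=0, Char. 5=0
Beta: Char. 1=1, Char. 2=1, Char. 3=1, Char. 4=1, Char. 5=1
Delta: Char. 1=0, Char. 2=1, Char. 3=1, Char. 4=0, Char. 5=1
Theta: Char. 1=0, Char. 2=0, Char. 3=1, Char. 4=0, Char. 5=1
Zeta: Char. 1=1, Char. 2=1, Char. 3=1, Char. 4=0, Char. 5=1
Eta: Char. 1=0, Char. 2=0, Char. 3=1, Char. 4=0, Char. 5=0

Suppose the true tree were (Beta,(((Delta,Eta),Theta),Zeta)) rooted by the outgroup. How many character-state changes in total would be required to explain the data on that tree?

9

Map each character onto (Beta,(((Delta,Eta),Theta),Zeta)) (rooted by Omicron) and count the minimum state changes it requires (Fitch parsimony):
Char. 1: 2; Char. 2: 3; Char. 3: 1; Char. 4: 1; Char. 5: 2.
Total tree length = 9.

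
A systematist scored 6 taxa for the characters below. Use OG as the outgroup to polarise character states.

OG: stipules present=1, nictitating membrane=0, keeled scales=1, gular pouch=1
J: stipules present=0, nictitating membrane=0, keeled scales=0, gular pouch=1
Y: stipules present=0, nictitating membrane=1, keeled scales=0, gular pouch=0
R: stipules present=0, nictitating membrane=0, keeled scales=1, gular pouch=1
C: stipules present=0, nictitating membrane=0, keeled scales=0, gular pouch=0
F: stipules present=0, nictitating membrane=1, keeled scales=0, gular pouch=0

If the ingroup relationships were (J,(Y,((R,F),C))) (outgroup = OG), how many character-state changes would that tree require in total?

7

Map each character onto (J,(Y,((R,F),C))) (rooted by OG) and count the minimum state changes it requires (Fitch parsimony):
stipules present: 1; nictitating membrane: 2; keeled scales: 2; gular pouch: 2.
Total tree length = 7.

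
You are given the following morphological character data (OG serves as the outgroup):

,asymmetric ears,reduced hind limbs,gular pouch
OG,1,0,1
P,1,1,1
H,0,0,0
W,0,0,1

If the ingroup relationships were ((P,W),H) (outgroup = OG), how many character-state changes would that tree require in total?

Map each character onto ((P,W),H) (rooted by OG) and count the minimum state changes it requires (Fitch parsimony):
asymmetric ears: 2; reduced hind limbs: 1; gular pouch: 1.
Total tree length = 4.

4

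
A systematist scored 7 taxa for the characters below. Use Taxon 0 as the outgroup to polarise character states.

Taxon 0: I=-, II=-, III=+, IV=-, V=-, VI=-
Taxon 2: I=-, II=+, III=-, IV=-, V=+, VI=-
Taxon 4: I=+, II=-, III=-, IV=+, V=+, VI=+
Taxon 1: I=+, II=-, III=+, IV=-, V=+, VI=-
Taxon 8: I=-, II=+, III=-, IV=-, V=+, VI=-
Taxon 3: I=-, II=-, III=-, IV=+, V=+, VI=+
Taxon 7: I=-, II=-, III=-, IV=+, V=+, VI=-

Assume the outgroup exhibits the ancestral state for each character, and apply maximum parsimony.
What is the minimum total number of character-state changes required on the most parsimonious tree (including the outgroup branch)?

7

Character polarity is set by the outgroup: the derived state is whichever differs from the outgroup's state, so for III the derived state is '-', and for the remaining characters it is '+'.
I (state '+') occurs in Taxon 1 and Taxon 4 but conflicts with the nesting implied by the other characters — most parsimoniously interpreted as homoplasy.
Only Taxon 2 and Taxon 8 show the derived state '+' for II, supporting them as a clade.
III (derived state '-') is shared by Taxon 2, Taxon 3, Taxon 4, Taxon 7, and Taxon 8 — a synapomorphy uniting that clade.
IV: derived state '+' in Taxon 3, Taxon 4, and Taxon 7 only — synapomorphy for {Taxon 3, Taxon 4, Taxon 7}.
All ingroup taxa share the derived state '+' for V; it defines the ingroup but does not resolve relationships within it.
Only Taxon 3 and Taxon 4 show the derived state '+' for VI, supporting them as a clade.
Most parsimonious ingroup topology: (((Taxon 2,Taxon 8),((Taxon 4,Taxon 3),Taxon 7)),Taxon 1).
Changes per character on this tree: I: 2; II: 1; III: 1; IV: 1; V: 1; VI: 1.
Total = 7.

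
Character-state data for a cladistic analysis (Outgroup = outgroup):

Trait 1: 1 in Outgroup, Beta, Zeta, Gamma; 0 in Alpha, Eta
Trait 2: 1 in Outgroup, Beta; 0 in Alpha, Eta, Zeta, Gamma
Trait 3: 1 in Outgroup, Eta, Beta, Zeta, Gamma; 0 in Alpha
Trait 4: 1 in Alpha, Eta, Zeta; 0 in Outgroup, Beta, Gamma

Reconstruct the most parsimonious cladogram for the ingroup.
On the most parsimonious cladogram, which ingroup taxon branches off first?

Character polarity is set by the outgroup: the derived state is whichever differs from the outgroup's state, so for Trait 1, Trait 2, Trait 3 the derived state is '0', and for the remaining characters it is '1'.
Trait 1 (derived state '0') is shared by Alpha and Eta — a synapomorphy uniting that clade.
Only Alpha, Eta, Gamma, and Zeta show the derived state '0' for Trait 2, supporting them as a clade.
Trait 3: derived state '0' in Alpha only — an autapomorphy, so it tells us nothing about relationships among taxa.
Trait 4 (derived state '1') is shared by Alpha, Eta, and Zeta — a synapomorphy uniting that clade.
Most parsimonious ingroup topology: ((((Alpha,Eta),Zeta),Gamma),Beta).
Beta is sister to the clade containing all other ingroup taxa, so it is the earliest-diverging (most basal) ingroup lineage.

Beta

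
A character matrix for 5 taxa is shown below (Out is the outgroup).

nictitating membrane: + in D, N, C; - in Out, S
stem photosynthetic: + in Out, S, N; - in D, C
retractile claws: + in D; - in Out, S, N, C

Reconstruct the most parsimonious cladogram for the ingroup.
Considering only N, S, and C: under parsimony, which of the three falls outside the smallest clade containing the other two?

Character polarity is set by the outgroup: the derived state is whichever differs from the outgroup's state, so for stem photosynthetic the derived state is '-', and for the remaining characters it is '+'.
nictitating membrane (derived state '+') is shared by C, D, and N — a synapomorphy uniting that clade.
Only C and D show the derived state '-' for stem photosynthetic, supporting them as a clade.
retractile claws (derived state '+') is unique to D (autapomorphy; uninformative for grouping).
Most parsimonious ingroup topology: (S,((D,C),N)).
N and C share a more recent common ancestor with each other than either does with S, so S is the least closely related of the three.

S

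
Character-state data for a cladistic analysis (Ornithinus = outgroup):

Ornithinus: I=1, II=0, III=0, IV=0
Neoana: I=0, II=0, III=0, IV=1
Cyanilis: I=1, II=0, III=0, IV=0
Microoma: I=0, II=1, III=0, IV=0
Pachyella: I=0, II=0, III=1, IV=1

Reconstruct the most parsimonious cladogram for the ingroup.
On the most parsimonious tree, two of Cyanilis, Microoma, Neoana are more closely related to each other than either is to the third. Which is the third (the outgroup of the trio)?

Cyanilis

Character polarity is set by the outgroup: the derived state is whichever differs from the outgroup's state, so for I the derived state is '0', and for the remaining characters it is '1'.
Only Microoma, Neoana, and Pachyella show the derived state '0' for I, supporting them as a clade.
II: derived state '1' in Microoma only — an autapomorphy, so it tells us nothing about relationships among taxa.
III (derived state '1') is unique to Pachyella (autapomorphy; uninformative for grouping).
IV (derived state '1') is shared by Neoana and Pachyella — a synapomorphy uniting that clade.
Most parsimonious ingroup topology: (((Neoana,Pachyella),Microoma),Cyanilis).
Neoana and Microoma share a more recent common ancestor with each other than either does with Cyanilis, so Cyanilis is the least closely related of the three.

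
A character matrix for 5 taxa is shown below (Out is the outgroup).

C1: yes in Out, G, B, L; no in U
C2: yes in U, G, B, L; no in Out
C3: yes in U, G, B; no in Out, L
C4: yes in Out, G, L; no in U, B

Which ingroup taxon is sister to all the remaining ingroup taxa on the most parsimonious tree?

Character polarity is set by the outgroup: the derived state is whichever differs from the outgroup's state, so for C1, C4 the derived state is 'no', and for the remaining characters it is 'yes'.
C1 (derived state 'no') is unique to U (autapomorphy; uninformative for grouping).
C2 (derived state 'yes') is shared by all ingroup taxa — unites the whole ingroup.
C3 (derived state 'yes') is shared by B, G, and U — a synapomorphy uniting that clade.
C4 (derived state 'no') is shared by B and U — a synapomorphy uniting that clade.
Most parsimonious ingroup topology: (((U,B),G),L).
L is sister to the clade containing all other ingroup taxa, so it is the earliest-diverging (most basal) ingroup lineage.

L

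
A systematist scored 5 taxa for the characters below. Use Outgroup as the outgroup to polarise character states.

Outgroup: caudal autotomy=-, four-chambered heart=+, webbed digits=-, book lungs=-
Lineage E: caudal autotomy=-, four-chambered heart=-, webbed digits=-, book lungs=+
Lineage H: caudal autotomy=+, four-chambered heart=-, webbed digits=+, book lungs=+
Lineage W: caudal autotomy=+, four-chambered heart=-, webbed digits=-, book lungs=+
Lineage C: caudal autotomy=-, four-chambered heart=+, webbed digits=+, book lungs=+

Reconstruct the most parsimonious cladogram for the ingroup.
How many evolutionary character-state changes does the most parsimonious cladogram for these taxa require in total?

Character polarity is set by the outgroup: the derived state is whichever differs from the outgroup's state, so for four-chambered heart the derived state is '-', and for the remaining characters it is '+'.
caudal autotomy (derived state '+') is shared by Lineage H and Lineage W — a synapomorphy uniting that clade.
Only Lineage E, Lineage H, and Lineage W show the derived state '-' for four-chambered heart, supporting them as a clade.
webbed digits groups Lineage C and Lineage H, which is incompatible with the clades supported by the remaining characters; treating it as convergent (homoplasy) costs fewer steps than any alternative tree.
All ingroup taxa share the derived state '+' for book lungs; it defines the ingroup but does not resolve relationships within it.
Most parsimonious ingroup topology: ((Lineage E,(Lineage H,Lineage W)),Lineage C).
Changes per character on this tree: caudal autotomy: 1; four-chambered heart: 1; webbed digits: 2; book lungs: 1.
Total = 5.

5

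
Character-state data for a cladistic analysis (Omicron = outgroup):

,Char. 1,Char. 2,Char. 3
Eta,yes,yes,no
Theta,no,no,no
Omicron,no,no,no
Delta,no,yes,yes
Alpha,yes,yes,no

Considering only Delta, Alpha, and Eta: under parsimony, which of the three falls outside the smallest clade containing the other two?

The outgroup has state 'no' for every character, so 'yes' is the derived state throughout.
Char. 1 (derived state 'yes') is shared by Alpha and Eta — a synapomorphy uniting that clade.
Char. 2: derived state 'yes' in Alpha, Delta, and Eta only — synapomorphy for {Alpha, Delta, Eta}.
Char. 3: derived state 'yes' in Delta only — an autapomorphy, so it tells us nothing about relationships among taxa.
Most parsimonious ingroup topology: ((Delta,(Eta,Alpha)),Theta).
Alpha and Eta share a more recent common ancestor with each other than either does with Delta, so Delta is the least closely related of the three.

Delta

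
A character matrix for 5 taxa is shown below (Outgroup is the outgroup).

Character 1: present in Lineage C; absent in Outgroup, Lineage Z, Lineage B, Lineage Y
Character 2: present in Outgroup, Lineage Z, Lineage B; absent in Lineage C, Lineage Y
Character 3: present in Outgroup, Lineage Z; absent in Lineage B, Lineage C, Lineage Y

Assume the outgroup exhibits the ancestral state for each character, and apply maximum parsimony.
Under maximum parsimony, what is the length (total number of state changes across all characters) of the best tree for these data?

3

Character polarity is set by the outgroup: the derived state is whichever differs from the outgroup's state, so for Character 2, Character 3 the derived state is 'absent', and for the remaining characters it is 'present'.
Character 1: derived state 'present' in Lineage C only — an autapomorphy, so it tells us nothing about relationships among taxa.
Only Lineage C and Lineage Y show the derived state 'absent' for Character 2, supporting them as a clade.
Only Lineage B, Lineage C, and Lineage Y show the derived state 'absent' for Character 3, supporting them as a clade.
Most parsimonious ingroup topology: (Lineage Z,(Lineage B,(Lineage C,Lineage Y))).
Changes per character on this tree: Character 1: 1; Character 2: 1; Character 3: 1.
Total = 3.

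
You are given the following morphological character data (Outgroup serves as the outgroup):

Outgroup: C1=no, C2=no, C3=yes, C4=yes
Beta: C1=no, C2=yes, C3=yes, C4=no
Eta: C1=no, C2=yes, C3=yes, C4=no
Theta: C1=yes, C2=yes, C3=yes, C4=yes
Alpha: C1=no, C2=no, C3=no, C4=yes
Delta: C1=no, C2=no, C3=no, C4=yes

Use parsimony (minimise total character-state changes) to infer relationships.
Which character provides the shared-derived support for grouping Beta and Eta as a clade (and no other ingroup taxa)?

C4

Character polarity is set by the outgroup: the derived state is whichever differs from the outgroup's state, so for C3, C4 the derived state is 'no', and for the remaining characters it is 'yes'.
C1 (derived state 'yes') is unique to Theta (autapomorphy; uninformative for grouping).
C2 (derived state 'yes') is shared by Beta, Eta, and Theta — a synapomorphy uniting that clade.
C3: derived state 'no' in Alpha and Delta only — synapomorphy for {Alpha, Delta}.
C4: derived state 'no' in Beta and Eta only — synapomorphy for {Beta, Eta}.
Most parsimonious ingroup topology: (((Beta,Eta),Theta),(Alpha,Delta)).
The clade {Beta, Eta} is supported by C4: its derived state 'no' occurs in exactly those taxa and in no other taxon (including the outgroup).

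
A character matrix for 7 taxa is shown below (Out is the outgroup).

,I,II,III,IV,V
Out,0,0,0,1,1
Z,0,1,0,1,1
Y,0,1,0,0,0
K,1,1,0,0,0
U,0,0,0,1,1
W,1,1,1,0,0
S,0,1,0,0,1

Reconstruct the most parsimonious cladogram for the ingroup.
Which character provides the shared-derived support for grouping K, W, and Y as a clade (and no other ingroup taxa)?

V

Character polarity is set by the outgroup: the derived state is whichever differs from the outgroup's state, so for IV, V the derived state is '0', and for the remaining characters it is '1'.
I (derived state '1') is shared by K and W — a synapomorphy uniting that clade.
II (derived state '1') is shared by K, S, W, Y, and Z — a synapomorphy uniting that clade.
III: derived state '1' in W only — an autapomorphy, so it tells us nothing about relationships among taxa.
IV: derived state '0' in K, S, W, and Y only — synapomorphy for {K, S, W, Y}.
V (derived state '0') is shared by K, W, and Y — a synapomorphy uniting that clade.
Most parsimonious ingroup topology: ((Z,((Y,(K,W)),S)),U).
The clade {K, W, Y} is supported by V: its derived state '0' occurs in exactly those taxa and in no other taxon (including the outgroup).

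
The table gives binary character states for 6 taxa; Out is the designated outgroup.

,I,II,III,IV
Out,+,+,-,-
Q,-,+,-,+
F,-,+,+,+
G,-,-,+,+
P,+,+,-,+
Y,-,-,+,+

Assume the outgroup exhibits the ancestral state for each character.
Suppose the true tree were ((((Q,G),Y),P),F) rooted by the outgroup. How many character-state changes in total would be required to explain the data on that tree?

8

Map each character onto ((((Q,G),Y),P),F) (rooted by Out) and count the minimum state changes it requires (Fitch parsimony):
I: 2; II: 2; III: 3; IV: 1.
Total tree length = 8.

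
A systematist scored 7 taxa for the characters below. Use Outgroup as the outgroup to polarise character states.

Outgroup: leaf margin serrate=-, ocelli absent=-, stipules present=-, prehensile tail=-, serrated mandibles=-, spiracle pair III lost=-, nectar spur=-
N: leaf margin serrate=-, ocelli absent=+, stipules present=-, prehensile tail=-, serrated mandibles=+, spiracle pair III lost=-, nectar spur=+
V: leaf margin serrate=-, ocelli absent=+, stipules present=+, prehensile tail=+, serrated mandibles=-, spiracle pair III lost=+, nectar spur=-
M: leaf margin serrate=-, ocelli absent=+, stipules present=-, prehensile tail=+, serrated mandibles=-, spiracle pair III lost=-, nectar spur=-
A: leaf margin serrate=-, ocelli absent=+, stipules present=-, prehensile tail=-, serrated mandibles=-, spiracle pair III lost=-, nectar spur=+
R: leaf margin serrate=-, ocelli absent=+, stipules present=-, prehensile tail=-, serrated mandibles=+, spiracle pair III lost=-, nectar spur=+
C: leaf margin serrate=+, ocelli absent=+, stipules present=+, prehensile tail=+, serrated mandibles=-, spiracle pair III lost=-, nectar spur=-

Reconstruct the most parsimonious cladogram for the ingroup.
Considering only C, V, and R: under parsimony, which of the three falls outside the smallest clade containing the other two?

The outgroup has state '-' for every character, so '+' is the derived state throughout.
leaf margin serrate (derived state '+') is unique to C (autapomorphy; uninformative for grouping).
ocelli absent (derived state '+') is shared by all ingroup taxa — unites the whole ingroup.
stipules present: derived state '+' in C and V only — synapomorphy for {C, V}.
prehensile tail (derived state '+') is shared by C, M, and V — a synapomorphy uniting that clade.
serrated mandibles (derived state '+') is shared by N and R — a synapomorphy uniting that clade.
spiracle pair III lost (derived state '+') is unique to V (autapomorphy; uninformative for grouping).
Only A, N, and R show the derived state '+' for nectar spur, supporting them as a clade.
Most parsimonious ingroup topology: (((N,R),A),((V,C),M)).
C and V share a more recent common ancestor with each other than either does with R, so R is the least closely related of the three.

R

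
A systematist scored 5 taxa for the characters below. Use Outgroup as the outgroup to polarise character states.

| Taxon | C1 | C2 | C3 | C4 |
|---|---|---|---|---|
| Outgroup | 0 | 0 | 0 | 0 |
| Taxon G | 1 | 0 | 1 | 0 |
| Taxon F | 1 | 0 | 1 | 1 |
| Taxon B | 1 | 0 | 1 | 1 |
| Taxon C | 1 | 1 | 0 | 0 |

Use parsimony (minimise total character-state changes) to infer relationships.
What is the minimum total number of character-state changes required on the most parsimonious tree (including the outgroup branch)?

The outgroup has state '0' for every character, so '1' is the derived state throughout.
All ingroup taxa share the derived state '1' for C1; it defines the ingroup but does not resolve relationships within it.
C2: derived state '1' in Taxon C only — an autapomorphy, so it tells us nothing about relationships among taxa.
C3: derived state '1' in Taxon B, Taxon F, and Taxon G only — synapomorphy for {Taxon B, Taxon F, Taxon G}.
C4 (derived state '1') is shared by Taxon B and Taxon F — a synapomorphy uniting that clade.
Most parsimonious ingroup topology: ((Taxon G,(Taxon F,Taxon B)),Taxon C).
Changes per character on this tree: C1: 1; C2: 1; C3: 1; C4: 1.
Total = 4.

4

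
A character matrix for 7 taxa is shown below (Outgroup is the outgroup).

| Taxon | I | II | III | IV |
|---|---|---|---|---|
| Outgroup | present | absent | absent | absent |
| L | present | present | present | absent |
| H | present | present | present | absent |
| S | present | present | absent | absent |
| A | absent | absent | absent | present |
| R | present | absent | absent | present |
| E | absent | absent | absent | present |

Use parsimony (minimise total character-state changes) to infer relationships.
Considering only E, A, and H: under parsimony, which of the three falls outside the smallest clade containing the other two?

Character polarity is set by the outgroup: the derived state is whichever differs from the outgroup's state, so for I the derived state is 'absent', and for the remaining characters it is 'present'.
Only A and E show the derived state 'absent' for I, supporting them as a clade.
Only H, L, and S show the derived state 'present' for II, supporting them as a clade.
III (derived state 'present') is shared by H and L — a synapomorphy uniting that clade.
Only A, E, and R show the derived state 'present' for IV, supporting them as a clade.
Most parsimonious ingroup topology: (((L,H),S),((A,E),R)).
E and A share a more recent common ancestor with each other than either does with H, so H is the least closely related of the three.

H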